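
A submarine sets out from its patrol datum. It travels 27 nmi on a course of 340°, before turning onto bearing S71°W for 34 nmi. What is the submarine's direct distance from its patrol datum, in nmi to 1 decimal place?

Leg 1 (340°, 27 nmi): east 27 sin 340° = -9.23, north 27 cos 340° = 25.37
Leg 2 (S71°W, 34 nmi): east 34 sin 251° = -32.15, north 34 cos 251° = -11.07
Net: -41.38 east, 14.30 north. Distance = √((-41.38)² + (14.30)²) = 43.784 nmi.

43.8 nmi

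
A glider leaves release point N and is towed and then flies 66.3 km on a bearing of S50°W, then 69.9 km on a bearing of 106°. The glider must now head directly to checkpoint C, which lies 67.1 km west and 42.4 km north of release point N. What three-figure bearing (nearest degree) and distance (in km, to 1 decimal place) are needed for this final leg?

Leg 1 (S50°W, 66.3 km): east 66.3 sin 230° = -50.79, north 66.3 cos 230° = -42.62
Leg 2 (106°, 69.9 km): east 69.9 sin 106° = 67.19, north 69.9 cos 106° = -19.27
Current position: (16.40, -61.88). Target: (-67.1, 42.4). Remaining: Δeast = -83.50, Δnorth = 104.28.
Bearing = atan2(-83.50, 104.28) mod 360° = 321.31°; distance = √((-83.50)² + (104.28)²) = 133.596 km.

321°, 133.6 km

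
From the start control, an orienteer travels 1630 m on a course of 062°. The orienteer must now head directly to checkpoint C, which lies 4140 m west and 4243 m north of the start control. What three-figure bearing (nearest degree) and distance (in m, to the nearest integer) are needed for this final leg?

302°, 6574 m

Leg 1 (062°, 1630 m): east 1630 sin 62° = 1439.20, north 1630 cos 62° = 765.24
Current position: (1439.20, 765.24). Target: (-4140, 4243). Remaining: Δeast = -5579.20, Δnorth = 3477.76.
Bearing = atan2(-5579.20, 3477.76) mod 360° = 301.94°; distance = √((-5579.20)² + (3477.76)²) = 6574.371 m.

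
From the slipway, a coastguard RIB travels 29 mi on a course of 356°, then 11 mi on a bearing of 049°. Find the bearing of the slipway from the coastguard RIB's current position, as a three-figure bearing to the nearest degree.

Leg 1 (356°, 29 mi): east 29 sin 356° = -2.02, north 29 cos 356° = 28.93
Leg 2 (049°, 11 mi): east 11 sin 49° = 8.30, north 11 cos 49° = 7.22
Net displacement: 6.28 east, 36.15 north. Direction back to start is (-6.28, -36.15): bearing = atan2(-6.28, -36.15) mod 360° = 189.85° ≈ 190°.

190°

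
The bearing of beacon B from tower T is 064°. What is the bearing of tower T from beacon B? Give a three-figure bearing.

Back-bearing = 064° + 180° = 244°.

244°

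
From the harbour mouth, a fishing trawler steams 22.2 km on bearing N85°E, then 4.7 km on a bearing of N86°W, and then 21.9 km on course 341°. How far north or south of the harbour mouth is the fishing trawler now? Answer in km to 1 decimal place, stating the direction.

Leg 1 (N85°E, 22.2 km): east 22.2 sin 85° = 22.12, north 22.2 cos 85° = 1.93
Leg 2 (N86°W, 4.7 km): east 4.7 sin 274° = -4.69, north 4.7 cos 274° = 0.33
Leg 3 (341°, 21.9 km): east 21.9 sin 341° = -7.13, north 21.9 cos 341° = 20.71
Net north component: 22.97 km.

23.0 km north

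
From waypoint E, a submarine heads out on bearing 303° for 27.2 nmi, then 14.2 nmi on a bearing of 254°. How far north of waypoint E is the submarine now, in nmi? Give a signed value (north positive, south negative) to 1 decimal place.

10.9 nmi

Leg 1 (303°, 27.2 nmi): east 27.2 sin 303° = -22.81, north 27.2 cos 303° = 14.81
Leg 2 (254°, 14.2 nmi): east 14.2 sin 254° = -13.65, north 14.2 cos 254° = -3.91
Net north component: 10.90 nmi.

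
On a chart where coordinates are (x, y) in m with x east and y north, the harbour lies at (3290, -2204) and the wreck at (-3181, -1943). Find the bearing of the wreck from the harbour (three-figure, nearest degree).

272°

Δeast = -3181 − 3290 = -6471.00; Δnorth = -1943 − -2204 = 261.00.
Bearing = atan2(Δeast, Δnorth) mod 360° = 272.31° ≈ 272°.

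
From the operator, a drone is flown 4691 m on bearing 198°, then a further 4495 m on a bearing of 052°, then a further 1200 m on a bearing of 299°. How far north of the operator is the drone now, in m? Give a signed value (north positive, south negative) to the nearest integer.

-1112 m

Leg 1 (198°, 4691 m): east 4691 sin 198° = -1449.60, north 4691 cos 198° = -4461.41
Leg 2 (052°, 4495 m): east 4495 sin 52° = 3542.11, north 4495 cos 52° = 2767.40
Leg 3 (299°, 1200 m): east 1200 sin 299° = -1049.54, north 1200 cos 299° = 581.77
Net north component: -1112.24 m.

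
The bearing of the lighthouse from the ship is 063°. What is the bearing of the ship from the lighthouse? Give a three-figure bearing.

243°

Back-bearing = 063° + 180° = 243°.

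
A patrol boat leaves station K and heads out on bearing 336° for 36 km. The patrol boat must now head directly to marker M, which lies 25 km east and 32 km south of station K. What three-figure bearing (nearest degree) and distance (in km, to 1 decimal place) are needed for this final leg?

149°, 76.0 km

Leg 1 (336°, 36 km): east 36 sin 336° = -14.64, north 36 cos 336° = 32.89
Current position: (-14.64, 32.89). Target: (25, -32). Remaining: Δeast = 39.64, Δnorth = -64.89.
Bearing = atan2(39.64, -64.89) mod 360° = 148.58°; distance = √((39.64)² + (-64.89)²) = 76.039 km.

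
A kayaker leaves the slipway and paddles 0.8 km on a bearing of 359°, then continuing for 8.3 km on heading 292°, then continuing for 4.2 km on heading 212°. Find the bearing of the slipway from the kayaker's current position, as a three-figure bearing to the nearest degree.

092°

Leg 1 (359°, 0.8 km): east 0.8 sin 359° = -0.01, north 0.8 cos 359° = 0.80
Leg 2 (292°, 8.3 km): east 8.3 sin 292° = -7.70, north 8.3 cos 292° = 3.11
Leg 3 (212°, 4.2 km): east 4.2 sin 212° = -2.23, north 4.2 cos 212° = -3.56
Net displacement: -9.94 east, 0.35 north. Direction back to start is (9.94, -0.35): bearing = atan2(9.94, -0.35) mod 360° = 92.00° ≈ 092°.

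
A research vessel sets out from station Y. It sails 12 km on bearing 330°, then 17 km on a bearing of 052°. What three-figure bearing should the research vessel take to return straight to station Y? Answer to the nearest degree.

200°

Leg 1 (330°, 12 km): east 12 sin 330° = -6.00, north 12 cos 330° = 10.39
Leg 2 (052°, 17 km): east 17 sin 52° = 13.40, north 17 cos 52° = 10.47
Net displacement: 7.40 east, 20.86 north. Direction back to start is (-7.40, -20.86): bearing = atan2(-7.40, -20.86) mod 360° = 199.52° ≈ 200°.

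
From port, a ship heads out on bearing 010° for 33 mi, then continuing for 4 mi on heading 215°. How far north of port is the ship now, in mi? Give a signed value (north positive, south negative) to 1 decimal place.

29.2 mi

Leg 1 (010°, 33 mi): east 33 sin 10° = 5.73, north 33 cos 10° = 32.50
Leg 2 (215°, 4 mi): east 4 sin 215° = -2.29, north 4 cos 215° = -3.28
Net north component: 29.22 mi.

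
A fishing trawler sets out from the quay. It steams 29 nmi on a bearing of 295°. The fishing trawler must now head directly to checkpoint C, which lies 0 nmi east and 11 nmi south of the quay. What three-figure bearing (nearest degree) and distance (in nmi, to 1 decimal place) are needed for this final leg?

Leg 1 (295°, 29 nmi): east 29 sin 295° = -26.28, north 29 cos 295° = 12.26
Current position: (-26.28, 12.26). Target: (0, -11). Remaining: Δeast = 26.28, Δnorth = -23.26.
Bearing = atan2(26.28, -23.26) mod 360° = 131.50°; distance = √((26.28)² + (-23.26)²) = 35.095 nmi.

132°, 35.1 nmi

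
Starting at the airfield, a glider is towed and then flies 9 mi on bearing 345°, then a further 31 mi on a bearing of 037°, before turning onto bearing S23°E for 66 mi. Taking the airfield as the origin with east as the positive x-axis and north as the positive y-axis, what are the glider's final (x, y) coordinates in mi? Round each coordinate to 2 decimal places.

Leg 1 (345°, 9 mi): east 9 sin 345° = -2.33, north 9 cos 345° = 8.69
Leg 2 (037°, 31 mi): east 31 sin 37° = 18.66, north 31 cos 37° = 24.76
Leg 3 (S23°E, 66 mi): east 66 sin 157° = 25.79, north 66 cos 157° = -60.75
Summing: 42.12 mi east, -27.30 mi north → (42.12, -27.30).

(42.12, -27.30)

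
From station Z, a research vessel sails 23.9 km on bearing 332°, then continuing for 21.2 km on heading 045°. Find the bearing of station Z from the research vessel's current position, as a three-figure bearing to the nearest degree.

Leg 1 (332°, 23.9 km): east 23.9 sin 332° = -11.22, north 23.9 cos 332° = 21.10
Leg 2 (045°, 21.2 km): east 21.2 sin 45° = 14.99, north 21.2 cos 45° = 14.99
Net displacement: 3.77 east, 36.09 north. Direction back to start is (-3.77, -36.09): bearing = atan2(-3.77, -36.09) mod 360° = 185.96° ≈ 186°.

186°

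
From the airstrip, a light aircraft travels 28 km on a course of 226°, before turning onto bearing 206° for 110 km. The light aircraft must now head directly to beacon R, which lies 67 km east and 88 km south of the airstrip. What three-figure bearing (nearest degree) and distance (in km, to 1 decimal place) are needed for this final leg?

Leg 1 (226°, 28 km): east 28 sin 226° = -20.14, north 28 cos 226° = -19.45
Leg 2 (206°, 110 km): east 110 sin 206° = -48.22, north 110 cos 206° = -98.87
Current position: (-68.36, -118.32). Target: (67, -88). Remaining: Δeast = 135.36, Δnorth = 30.32.
Bearing = atan2(135.36, 30.32) mod 360° = 77.38°; distance = √((135.36)² + (30.32)²) = 138.716 km.

077°, 138.7 km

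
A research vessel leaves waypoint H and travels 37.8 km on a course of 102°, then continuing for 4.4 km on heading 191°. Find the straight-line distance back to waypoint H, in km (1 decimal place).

Leg 1 (102°, 37.8 km): east 37.8 sin 102° = 36.97, north 37.8 cos 102° = -7.86
Leg 2 (191°, 4.4 km): east 4.4 sin 191° = -0.84, north 4.4 cos 191° = -4.32
Net: 36.13 east, -12.18 north. Distance = √((36.13)² + (-12.18)²) = 38.131 km.

38.1 km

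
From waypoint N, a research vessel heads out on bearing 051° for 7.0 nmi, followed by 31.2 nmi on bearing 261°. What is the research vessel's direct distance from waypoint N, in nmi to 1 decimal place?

Leg 1 (051°, 7.0 nmi): east 7.0 sin 51° = 5.44, north 7.0 cos 51° = 4.41
Leg 2 (261°, 31.2 nmi): east 31.2 sin 261° = -30.82, north 31.2 cos 261° = -4.88
Net: -25.38 east, -0.48 north. Distance = √((-25.38)² + (-0.48)²) = 25.380 nmi.

25.4 nmi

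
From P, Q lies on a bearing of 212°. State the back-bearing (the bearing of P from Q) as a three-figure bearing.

032°

Back-bearing = 212° − 180° = 032°.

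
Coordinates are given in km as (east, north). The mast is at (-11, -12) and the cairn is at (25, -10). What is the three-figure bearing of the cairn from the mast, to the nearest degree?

087°

Δeast = 25 − -11 = 36.00; Δnorth = -10 − -12 = 2.00.
Bearing = atan2(Δeast, Δnorth) mod 360° = 86.82° ≈ 087°.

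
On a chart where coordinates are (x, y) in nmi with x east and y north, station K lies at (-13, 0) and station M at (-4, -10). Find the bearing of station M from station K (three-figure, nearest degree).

138°

Δeast = -4 − -13 = 9.00; Δnorth = -10 − 0 = -10.00.
Bearing = atan2(Δeast, Δnorth) mod 360° = 138.01° ≈ 138°.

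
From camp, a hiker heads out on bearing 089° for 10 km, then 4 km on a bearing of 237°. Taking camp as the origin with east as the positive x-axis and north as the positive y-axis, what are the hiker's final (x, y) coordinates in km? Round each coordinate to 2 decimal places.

Leg 1 (089°, 10 km): east 10 sin 89° = 10.00, north 10 cos 89° = 0.17
Leg 2 (237°, 4 km): east 4 sin 237° = -3.35, north 4 cos 237° = -2.18
Summing: 6.64 km east, -2.00 km north → (6.64, -2.00).

(6.64, -2.00)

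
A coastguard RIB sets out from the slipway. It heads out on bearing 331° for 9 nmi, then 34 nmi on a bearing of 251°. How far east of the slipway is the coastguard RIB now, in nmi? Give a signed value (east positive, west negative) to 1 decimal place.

-36.5 nmi

Leg 1 (331°, 9 nmi): east 9 sin 331° = -4.36, north 9 cos 331° = 7.87
Leg 2 (251°, 34 nmi): east 34 sin 251° = -32.15, north 34 cos 251° = -11.07
Net east component: -36.51 nmi.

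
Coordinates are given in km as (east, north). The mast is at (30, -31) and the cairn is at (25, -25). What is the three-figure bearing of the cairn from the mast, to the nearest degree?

Δeast = 25 − 30 = -5.00; Δnorth = -25 − -31 = 6.00.
Bearing = atan2(Δeast, Δnorth) mod 360° = 320.19° ≈ 320°.

320°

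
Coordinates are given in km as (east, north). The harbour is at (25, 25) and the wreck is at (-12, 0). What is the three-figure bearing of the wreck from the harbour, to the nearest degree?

Δeast = -12 − 25 = -37.00; Δnorth = 0 − 25 = -25.00.
Bearing = atan2(Δeast, Δnorth) mod 360° = 235.95° ≈ 236°.

236°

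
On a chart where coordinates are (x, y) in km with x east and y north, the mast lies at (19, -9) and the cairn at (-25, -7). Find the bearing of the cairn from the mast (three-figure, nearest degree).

273°

Δeast = -25 − 19 = -44.00; Δnorth = -7 − -9 = 2.00.
Bearing = atan2(Δeast, Δnorth) mod 360° = 272.60° ≈ 273°.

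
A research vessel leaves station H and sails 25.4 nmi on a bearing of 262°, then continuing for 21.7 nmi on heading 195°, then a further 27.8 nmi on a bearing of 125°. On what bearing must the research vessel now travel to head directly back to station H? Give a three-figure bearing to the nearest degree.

Leg 1 (262°, 25.4 nmi): east 25.4 sin 262° = -25.15, north 25.4 cos 262° = -3.53
Leg 2 (195°, 21.7 nmi): east 21.7 sin 195° = -5.62, north 21.7 cos 195° = -20.96
Leg 3 (125°, 27.8 nmi): east 27.8 sin 125° = 22.77, north 27.8 cos 125° = -15.95
Net displacement: -8.00 east, -40.44 north. Direction back to start is (8.00, 40.44): bearing = atan2(8.00, 40.44) mod 360° = 11.19° ≈ 011°.

011°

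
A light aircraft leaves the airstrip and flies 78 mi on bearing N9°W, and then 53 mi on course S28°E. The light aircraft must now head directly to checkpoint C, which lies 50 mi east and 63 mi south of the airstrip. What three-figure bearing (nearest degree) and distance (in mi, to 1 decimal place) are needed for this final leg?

158°, 100.4 mi

Leg 1 (N9°W, 78 mi): east 78 sin 351° = -12.20, north 78 cos 351° = 77.04
Leg 2 (S28°E, 53 mi): east 53 sin 152° = 24.88, north 53 cos 152° = -46.80
Current position: (12.68, 30.24). Target: (50, -63). Remaining: Δeast = 37.32, Δnorth = -93.24.
Bearing = atan2(37.32, -93.24) mod 360° = 158.19°; distance = √((37.32)² + (-93.24)²) = 100.435 mi.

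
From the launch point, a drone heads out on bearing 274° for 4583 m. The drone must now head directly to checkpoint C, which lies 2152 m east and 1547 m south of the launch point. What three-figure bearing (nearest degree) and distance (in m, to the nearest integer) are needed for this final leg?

Leg 1 (274°, 4583 m): east 4583 sin 274° = -4571.84, north 4583 cos 274° = 319.69
Current position: (-4571.84, 319.69). Target: (2152, -1547). Remaining: Δeast = 6723.84, Δnorth = -1866.69.
Bearing = atan2(6723.84, -1866.69) mod 360° = 105.52°; distance = √((6723.84)² + (-1866.69)²) = 6978.146 m.

106°, 6978 m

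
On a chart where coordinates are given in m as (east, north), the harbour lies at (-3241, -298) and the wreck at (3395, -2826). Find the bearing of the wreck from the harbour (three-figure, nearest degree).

111°

Δeast = 3395 − -3241 = 6636.00; Δnorth = -2826 − -298 = -2528.00.
Bearing = atan2(Δeast, Δnorth) mod 360° = 110.85° ≈ 111°.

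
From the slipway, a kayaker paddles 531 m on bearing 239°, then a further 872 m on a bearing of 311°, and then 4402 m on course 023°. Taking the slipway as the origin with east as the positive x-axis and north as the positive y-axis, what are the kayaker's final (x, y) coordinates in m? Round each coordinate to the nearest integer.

Leg 1 (239°, 531 m): east 531 sin 239° = -455.16, north 531 cos 239° = -273.49
Leg 2 (311°, 872 m): east 872 sin 311° = -658.11, north 872 cos 311° = 572.08
Leg 3 (023°, 4402 m): east 4402 sin 23° = 1720.00, north 4402 cos 23° = 4052.06
Summing: 606.74 m east, 4350.66 m north → (607, 4351).

(607, 4351)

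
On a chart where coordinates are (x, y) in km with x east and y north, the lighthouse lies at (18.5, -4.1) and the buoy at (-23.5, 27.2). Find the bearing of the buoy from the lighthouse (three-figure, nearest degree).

Δeast = -23.5 − 18.5 = -42.00; Δnorth = 27.2 − -4.1 = 31.30.
Bearing = atan2(Δeast, Δnorth) mod 360° = 306.69° ≈ 307°.

307°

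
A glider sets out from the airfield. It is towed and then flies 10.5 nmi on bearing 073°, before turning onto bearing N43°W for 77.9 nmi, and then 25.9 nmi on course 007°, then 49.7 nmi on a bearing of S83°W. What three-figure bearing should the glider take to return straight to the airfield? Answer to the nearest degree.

132°

Leg 1 (073°, 10.5 nmi): east 10.5 sin 73° = 10.04, north 10.5 cos 73° = 3.07
Leg 2 (N43°W, 77.9 nmi): east 77.9 sin 317° = -53.13, north 77.9 cos 317° = 56.97
Leg 3 (007°, 25.9 nmi): east 25.9 sin 7° = 3.16, north 25.9 cos 7° = 25.71
Leg 4 (S83°W, 49.7 nmi): east 49.7 sin 263° = -49.33, north 49.7 cos 263° = -6.06
Net displacement: -89.26 east, 79.69 north. Direction back to start is (89.26, -79.69): bearing = atan2(89.26, -79.69) mod 360° = 131.76° ≈ 132°.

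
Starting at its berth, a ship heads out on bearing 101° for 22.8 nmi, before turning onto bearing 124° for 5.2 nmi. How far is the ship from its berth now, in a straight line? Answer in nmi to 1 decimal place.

Leg 1 (101°, 22.8 nmi): east 22.8 sin 101° = 22.38, north 22.8 cos 101° = -4.35
Leg 2 (124°, 5.2 nmi): east 5.2 sin 124° = 4.31, north 5.2 cos 124° = -2.91
Net: 26.69 east, -7.26 north. Distance = √((26.69)² + (-7.26)²) = 27.661 nmi.

27.7 nmi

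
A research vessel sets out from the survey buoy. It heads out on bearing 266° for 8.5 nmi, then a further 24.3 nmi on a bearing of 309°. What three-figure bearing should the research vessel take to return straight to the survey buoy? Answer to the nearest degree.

Leg 1 (266°, 8.5 nmi): east 8.5 sin 266° = -8.48, north 8.5 cos 266° = -0.59
Leg 2 (309°, 24.3 nmi): east 24.3 sin 309° = -18.88, north 24.3 cos 309° = 15.29
Net displacement: -27.36 east, 14.70 north. Direction back to start is (27.36, -14.70): bearing = atan2(27.36, -14.70) mod 360° = 118.24° ≈ 118°.

118°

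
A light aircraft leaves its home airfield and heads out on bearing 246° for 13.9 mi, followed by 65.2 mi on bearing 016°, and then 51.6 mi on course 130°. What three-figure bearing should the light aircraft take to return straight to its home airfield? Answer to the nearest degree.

Leg 1 (246°, 13.9 mi): east 13.9 sin 246° = -12.70, north 13.9 cos 246° = -5.65
Leg 2 (016°, 65.2 mi): east 65.2 sin 16° = 17.97, north 65.2 cos 16° = 62.67
Leg 3 (130°, 51.6 mi): east 51.6 sin 130° = 39.53, north 51.6 cos 130° = -33.17
Net displacement: 44.80 east, 23.85 north. Direction back to start is (-44.80, -23.85): bearing = atan2(-44.80, -23.85) mod 360° = 241.97° ≈ 242°.

242°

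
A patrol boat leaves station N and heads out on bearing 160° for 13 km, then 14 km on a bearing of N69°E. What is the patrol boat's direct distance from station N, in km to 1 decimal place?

Leg 1 (160°, 13 km): east 13 sin 160° = 4.45, north 13 cos 160° = -12.22
Leg 2 (N69°E, 14 km): east 14 sin 69° = 13.07, north 14 cos 69° = 5.02
Net: 17.52 east, -7.20 north. Distance = √((17.52)² + (-7.20)²) = 18.938 km.

18.9 km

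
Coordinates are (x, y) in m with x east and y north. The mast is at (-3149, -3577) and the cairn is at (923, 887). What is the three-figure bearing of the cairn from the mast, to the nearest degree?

042°

Δeast = 923 − -3149 = 4072.00; Δnorth = 887 − -3577 = 4464.00.
Bearing = atan2(Δeast, Δnorth) mod 360° = 42.37° ≈ 042°.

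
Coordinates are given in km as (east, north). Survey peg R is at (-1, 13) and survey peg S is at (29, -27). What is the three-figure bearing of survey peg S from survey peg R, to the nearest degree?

143°

Δeast = 29 − -1 = 30.00; Δnorth = -27 − 13 = -40.00.
Bearing = atan2(Δeast, Δnorth) mod 360° = 143.13° ≈ 143°.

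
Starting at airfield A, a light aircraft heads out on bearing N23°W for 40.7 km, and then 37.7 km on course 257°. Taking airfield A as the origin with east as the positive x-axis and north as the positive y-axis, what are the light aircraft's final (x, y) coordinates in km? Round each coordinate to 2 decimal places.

(-52.64, 28.98)

Leg 1 (N23°W, 40.7 km): east 40.7 sin 337° = -15.90, north 40.7 cos 337° = 37.46
Leg 2 (257°, 37.7 km): east 37.7 sin 257° = -36.73, north 37.7 cos 257° = -8.48
Summing: -52.64 km east, 28.98 km north → (-52.64, 28.98).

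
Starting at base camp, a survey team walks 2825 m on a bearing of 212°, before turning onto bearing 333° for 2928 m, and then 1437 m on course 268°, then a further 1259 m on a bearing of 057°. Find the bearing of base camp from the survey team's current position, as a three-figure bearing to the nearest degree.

Leg 1 (212°, 2825 m): east 2825 sin 212° = -1497.02, north 2825 cos 212° = -2395.74
Leg 2 (333°, 2928 m): east 2928 sin 333° = -1329.28, north 2928 cos 333° = 2608.87
Leg 3 (268°, 1437 m): east 1437 sin 268° = -1436.12, north 1437 cos 268° = -50.15
Leg 4 (057°, 1259 m): east 1259 sin 57° = 1055.89, north 1259 cos 57° = 685.70
Net displacement: -3206.54 east, 848.68 north. Direction back to start is (3206.54, -848.68): bearing = atan2(3206.54, -848.68) mod 360° = 104.82° ≈ 105°.

105°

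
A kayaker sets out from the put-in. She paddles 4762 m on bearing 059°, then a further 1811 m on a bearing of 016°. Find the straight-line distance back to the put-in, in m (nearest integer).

6211 m

Leg 1 (059°, 4762 m): east 4762 sin 59° = 4081.83, north 4762 cos 59° = 2452.61
Leg 2 (016°, 1811 m): east 1811 sin 16° = 499.18, north 1811 cos 16° = 1740.84
Net: 4581.01 east, 4193.46 north. Distance = √((4581.01)² + (4193.46)²) = 6210.534 m.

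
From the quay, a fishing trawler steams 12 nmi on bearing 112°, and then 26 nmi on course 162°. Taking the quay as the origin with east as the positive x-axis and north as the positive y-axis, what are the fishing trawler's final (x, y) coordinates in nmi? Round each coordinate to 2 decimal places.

Leg 1 (112°, 12 nmi): east 12 sin 112° = 11.13, north 12 cos 112° = -4.50
Leg 2 (162°, 26 nmi): east 26 sin 162° = 8.03, north 26 cos 162° = -24.73
Summing: 19.16 nmi east, -29.22 nmi north → (19.16, -29.22).

(19.16, -29.22)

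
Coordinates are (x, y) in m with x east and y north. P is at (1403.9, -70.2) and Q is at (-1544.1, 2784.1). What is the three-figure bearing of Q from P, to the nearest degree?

314°

Δeast = -1544.1 − 1403.9 = -2948.00; Δnorth = 2784.1 − -70.2 = 2854.30.
Bearing = atan2(Δeast, Δnorth) mod 360° = 314.07° ≈ 314°.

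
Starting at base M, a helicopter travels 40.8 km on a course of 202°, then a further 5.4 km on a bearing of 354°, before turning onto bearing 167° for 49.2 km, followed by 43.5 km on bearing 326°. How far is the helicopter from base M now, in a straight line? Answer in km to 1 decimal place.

53.0 km

Leg 1 (202°, 40.8 km): east 40.8 sin 202° = -15.28, north 40.8 cos 202° = -37.83
Leg 2 (354°, 5.4 km): east 5.4 sin 354° = -0.56, north 5.4 cos 354° = 5.37
Leg 3 (167°, 49.2 km): east 49.2 sin 167° = 11.07, north 49.2 cos 167° = -47.94
Leg 4 (326°, 43.5 km): east 43.5 sin 326° = -24.32, north 43.5 cos 326° = 36.06
Net: -29.11 east, -44.33 north. Distance = √((-29.11)² + (-44.33)²) = 53.035 km.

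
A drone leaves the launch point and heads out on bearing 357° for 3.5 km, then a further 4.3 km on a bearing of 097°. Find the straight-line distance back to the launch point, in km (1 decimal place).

5.1 km

Leg 1 (357°, 3.5 km): east 3.5 sin 357° = -0.18, north 3.5 cos 357° = 3.50
Leg 2 (097°, 4.3 km): east 4.3 sin 97° = 4.27, north 4.3 cos 97° = -0.52
Net: 4.08 east, 2.97 north. Distance = √((4.08)² + (2.97)²) = 5.051 km.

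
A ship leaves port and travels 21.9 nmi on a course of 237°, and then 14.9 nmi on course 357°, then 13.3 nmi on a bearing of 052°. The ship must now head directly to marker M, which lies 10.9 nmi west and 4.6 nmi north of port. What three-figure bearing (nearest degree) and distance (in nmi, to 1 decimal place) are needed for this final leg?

199°, 6.9 nmi

Leg 1 (237°, 21.9 nmi): east 21.9 sin 237° = -18.37, north 21.9 cos 237° = -11.93
Leg 2 (357°, 14.9 nmi): east 14.9 sin 357° = -0.78, north 14.9 cos 357° = 14.88
Leg 3 (052°, 13.3 nmi): east 13.3 sin 52° = 10.48, north 13.3 cos 52° = 8.19
Current position: (-8.67, 11.14). Target: (-10.9, 4.6). Remaining: Δeast = -2.23, Δnorth = -6.54.
Bearing = atan2(-2.23, -6.54) mod 360° = 198.86°; distance = √((-2.23)² + (-6.54)²) = 6.911 nmi.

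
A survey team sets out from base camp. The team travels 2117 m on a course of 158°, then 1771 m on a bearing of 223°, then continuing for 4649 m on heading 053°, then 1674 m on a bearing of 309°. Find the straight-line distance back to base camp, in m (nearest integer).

Leg 1 (158°, 2117 m): east 2117 sin 158° = 793.04, north 2117 cos 158° = -1962.85
Leg 2 (223°, 1771 m): east 1771 sin 223° = -1207.82, north 1771 cos 223° = -1295.23
Leg 3 (053°, 4649 m): east 4649 sin 53° = 3712.86, north 4649 cos 53° = 2797.84
Leg 4 (309°, 1674 m): east 1674 sin 309° = -1300.94, north 1674 cos 309° = 1053.48
Net: 1997.14 east, 593.24 north. Distance = √((1997.14)² + (593.24)²) = 2083.386 m.

2083 m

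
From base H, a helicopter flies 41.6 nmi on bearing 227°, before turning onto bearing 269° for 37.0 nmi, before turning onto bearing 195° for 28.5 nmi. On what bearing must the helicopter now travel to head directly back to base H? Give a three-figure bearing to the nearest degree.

053°

Leg 1 (227°, 41.6 nmi): east 41.6 sin 227° = -30.42, north 41.6 cos 227° = -28.37
Leg 2 (269°, 37.0 nmi): east 37.0 sin 269° = -36.99, north 37.0 cos 269° = -0.65
Leg 3 (195°, 28.5 nmi): east 28.5 sin 195° = -7.38, north 28.5 cos 195° = -27.53
Net displacement: -74.80 east, -56.55 north. Direction back to start is (74.80, 56.55): bearing = atan2(74.80, 56.55) mod 360° = 52.91° ≈ 053°.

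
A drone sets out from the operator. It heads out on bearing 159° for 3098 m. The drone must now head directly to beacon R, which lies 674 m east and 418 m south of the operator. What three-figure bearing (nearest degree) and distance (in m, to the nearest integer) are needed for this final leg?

350°, 2512 m

Leg 1 (159°, 3098 m): east 3098 sin 159° = 1110.22, north 3098 cos 159° = -2892.23
Current position: (1110.22, -2892.23). Target: (674, -418). Remaining: Δeast = -436.22, Δnorth = 2474.23.
Bearing = atan2(-436.22, 2474.23) mod 360° = 350.00°; distance = √((-436.22)² + (2474.23)²) = 2512.393 m.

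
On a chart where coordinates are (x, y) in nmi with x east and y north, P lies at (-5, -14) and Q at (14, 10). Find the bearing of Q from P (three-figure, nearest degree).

038°

Δeast = 14 − -5 = 19.00; Δnorth = 10 − -14 = 24.00.
Bearing = atan2(Δeast, Δnorth) mod 360° = 38.37° ≈ 038°.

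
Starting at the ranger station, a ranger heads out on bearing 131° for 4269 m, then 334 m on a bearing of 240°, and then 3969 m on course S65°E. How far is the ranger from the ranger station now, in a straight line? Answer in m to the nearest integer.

8013 m

Leg 1 (131°, 4269 m): east 4269 sin 131° = 3221.86, north 4269 cos 131° = -2800.72
Leg 2 (240°, 334 m): east 334 sin 240° = -289.25, north 334 cos 240° = -167.00
Leg 3 (S65°E, 3969 m): east 3969 sin 115° = 3597.14, north 3969 cos 115° = -1677.37
Net: 6529.74 east, -4645.09 north. Distance = √((6529.74)² + (-4645.09)²) = 8013.384 m.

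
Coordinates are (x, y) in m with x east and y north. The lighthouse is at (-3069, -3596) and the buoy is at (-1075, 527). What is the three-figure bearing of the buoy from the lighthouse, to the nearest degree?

026°

Δeast = -1075 − -3069 = 1994.00; Δnorth = 527 − -3596 = 4123.00.
Bearing = atan2(Δeast, Δnorth) mod 360° = 25.81° ≈ 026°.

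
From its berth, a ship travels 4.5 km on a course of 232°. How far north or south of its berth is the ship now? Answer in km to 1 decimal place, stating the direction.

2.8 km south

Leg 1 (232°, 4.5 km): east 4.5 sin 232° = -3.55, north 4.5 cos 232° = -2.77
Net north component: -2.77 km.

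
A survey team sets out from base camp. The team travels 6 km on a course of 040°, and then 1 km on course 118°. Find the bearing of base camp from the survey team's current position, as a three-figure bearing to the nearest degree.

229°

Leg 1 (040°, 6 km): east 6 sin 40° = 3.86, north 6 cos 40° = 4.60
Leg 2 (118°, 1 km): east 1 sin 118° = 0.88, north 1 cos 118° = -0.47
Net displacement: 4.74 east, 4.13 north. Direction back to start is (-4.74, -4.13): bearing = atan2(-4.74, -4.13) mod 360° = 228.95° ≈ 229°.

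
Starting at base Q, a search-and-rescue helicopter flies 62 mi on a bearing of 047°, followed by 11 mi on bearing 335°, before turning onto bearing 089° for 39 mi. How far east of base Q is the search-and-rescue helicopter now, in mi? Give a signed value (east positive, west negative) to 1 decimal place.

79.7 mi

Leg 1 (047°, 62 mi): east 62 sin 47° = 45.34, north 62 cos 47° = 42.28
Leg 2 (335°, 11 mi): east 11 sin 335° = -4.65, north 11 cos 335° = 9.97
Leg 3 (089°, 39 mi): east 39 sin 89° = 38.99, north 39 cos 89° = 0.68
Net east component: 79.69 mi.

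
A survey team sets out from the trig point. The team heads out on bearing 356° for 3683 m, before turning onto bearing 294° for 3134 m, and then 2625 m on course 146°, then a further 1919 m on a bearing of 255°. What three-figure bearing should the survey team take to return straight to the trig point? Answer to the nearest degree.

123°

Leg 1 (356°, 3683 m): east 3683 sin 356° = -256.91, north 3683 cos 356° = 3674.03
Leg 2 (294°, 3134 m): east 3134 sin 294° = -2863.05, north 3134 cos 294° = 1274.71
Leg 3 (146°, 2625 m): east 2625 sin 146° = 1467.88, north 2625 cos 146° = -2176.22
Leg 4 (255°, 1919 m): east 1919 sin 255° = -1853.61, north 1919 cos 255° = -496.67
Net displacement: -3505.69 east, 2275.84 north. Direction back to start is (3505.69, -2275.84): bearing = atan2(3505.69, -2275.84) mod 360° = 122.99° ≈ 123°.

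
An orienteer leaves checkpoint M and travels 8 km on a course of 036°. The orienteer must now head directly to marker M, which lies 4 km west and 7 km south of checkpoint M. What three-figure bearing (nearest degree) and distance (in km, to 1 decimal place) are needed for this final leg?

Leg 1 (036°, 8 km): east 8 sin 36° = 4.70, north 8 cos 36° = 6.47
Current position: (4.70, 6.47). Target: (-4, -7). Remaining: Δeast = -8.70, Δnorth = -13.47.
Bearing = atan2(-8.70, -13.47) mod 360° = 212.86°; distance = √((-8.70)² + (-13.47)²) = 16.038 km.

213°, 16.0 km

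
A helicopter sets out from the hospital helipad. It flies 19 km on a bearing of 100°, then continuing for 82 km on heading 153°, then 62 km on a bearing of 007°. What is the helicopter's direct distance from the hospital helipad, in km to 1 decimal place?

65.2 km

Leg 1 (100°, 19 km): east 19 sin 100° = 18.71, north 19 cos 100° = -3.30
Leg 2 (153°, 82 km): east 82 sin 153° = 37.23, north 82 cos 153° = -73.06
Leg 3 (007°, 62 km): east 62 sin 7° = 7.56, north 62 cos 7° = 61.54
Net: 63.49 east, -14.82 north. Distance = √((63.49)² + (-14.82)²) = 65.202 km.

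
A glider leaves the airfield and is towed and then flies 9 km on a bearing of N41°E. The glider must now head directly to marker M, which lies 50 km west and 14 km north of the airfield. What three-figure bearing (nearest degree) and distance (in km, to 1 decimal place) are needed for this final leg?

277°, 56.4 km

Leg 1 (N41°E, 9 km): east 9 sin 41° = 5.90, north 9 cos 41° = 6.79
Current position: (5.90, 6.79). Target: (-50, 14). Remaining: Δeast = -55.90, Δnorth = 7.21.
Bearing = atan2(-55.90, 7.21) mod 360° = 277.35°; distance = √((-55.90)² + (7.21)²) = 56.367 km.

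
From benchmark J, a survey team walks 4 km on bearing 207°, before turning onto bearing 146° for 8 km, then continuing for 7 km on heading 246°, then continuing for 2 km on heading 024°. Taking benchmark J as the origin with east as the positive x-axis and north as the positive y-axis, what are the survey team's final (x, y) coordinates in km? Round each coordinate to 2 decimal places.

Leg 1 (207°, 4 km): east 4 sin 207° = -1.82, north 4 cos 207° = -3.56
Leg 2 (146°, 8 km): east 8 sin 146° = 4.47, north 8 cos 146° = -6.63
Leg 3 (246°, 7 km): east 7 sin 246° = -6.39, north 7 cos 246° = -2.85
Leg 4 (024°, 2 km): east 2 sin 24° = 0.81, north 2 cos 24° = 1.83
Summing: -2.92 km east, -11.22 km north → (-2.92, -11.22).

(-2.92, -11.22)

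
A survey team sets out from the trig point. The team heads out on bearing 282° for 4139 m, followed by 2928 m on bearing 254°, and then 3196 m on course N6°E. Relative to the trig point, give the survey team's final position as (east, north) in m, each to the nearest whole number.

Leg 1 (282°, 4139 m): east 4139 sin 282° = -4048.55, north 4139 cos 282° = 860.55
Leg 2 (254°, 2928 m): east 2928 sin 254° = -2814.57, north 2928 cos 254° = -807.07
Leg 3 (N6°E, 3196 m): east 3196 sin 6° = 334.07, north 3196 cos 6° = 3178.49
Summing: -6529.05 m east, 3231.97 m north → (-6529, 3232).

(-6529, 3232)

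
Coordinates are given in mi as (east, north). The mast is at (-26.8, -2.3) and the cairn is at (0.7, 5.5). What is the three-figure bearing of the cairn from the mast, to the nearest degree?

074°

Δeast = 0.7 − -26.8 = 27.50; Δnorth = 5.5 − -2.3 = 7.80.
Bearing = atan2(Δeast, Δnorth) mod 360° = 74.16° ≈ 074°.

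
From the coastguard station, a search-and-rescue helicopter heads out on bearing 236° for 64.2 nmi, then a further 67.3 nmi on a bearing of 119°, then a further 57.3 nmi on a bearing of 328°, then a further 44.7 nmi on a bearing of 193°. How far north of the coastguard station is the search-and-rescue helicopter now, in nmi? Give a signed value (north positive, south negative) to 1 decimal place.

Leg 1 (236°, 64.2 nmi): east 64.2 sin 236° = -53.22, north 64.2 cos 236° = -35.90
Leg 2 (119°, 67.3 nmi): east 67.3 sin 119° = 58.86, north 67.3 cos 119° = -32.63
Leg 3 (328°, 57.3 nmi): east 57.3 sin 328° = -30.36, north 57.3 cos 328° = 48.59
Leg 4 (193°, 44.7 nmi): east 44.7 sin 193° = -10.06, north 44.7 cos 193° = -43.55
Net north component: -63.49 nmi.

-63.5 nmi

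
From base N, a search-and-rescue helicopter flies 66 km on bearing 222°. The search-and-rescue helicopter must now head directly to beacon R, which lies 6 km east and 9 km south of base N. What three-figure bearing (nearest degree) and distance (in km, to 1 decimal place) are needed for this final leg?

Leg 1 (222°, 66 km): east 66 sin 222° = -44.16, north 66 cos 222° = -49.05
Current position: (-44.16, -49.05). Target: (6, -9). Remaining: Δeast = 50.16, Δnorth = 40.05.
Bearing = atan2(50.16, 40.05) mod 360° = 51.40°; distance = √((50.16)² + (40.05)²) = 64.188 km.

051°, 64.2 km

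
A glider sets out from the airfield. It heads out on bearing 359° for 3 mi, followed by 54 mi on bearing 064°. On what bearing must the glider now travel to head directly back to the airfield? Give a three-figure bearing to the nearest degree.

Leg 1 (359°, 3 mi): east 3 sin 359° = -0.05, north 3 cos 359° = 3.00
Leg 2 (064°, 54 mi): east 54 sin 64° = 48.53, north 54 cos 64° = 23.67
Net displacement: 48.48 east, 26.67 north. Direction back to start is (-48.48, -26.67): bearing = atan2(-48.48, -26.67) mod 360° = 241.18° ≈ 241°.

241°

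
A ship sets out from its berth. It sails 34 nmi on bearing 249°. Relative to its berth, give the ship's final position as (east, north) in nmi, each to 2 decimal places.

Leg 1 (249°, 34 nmi): east 34 sin 249° = -31.74, north 34 cos 249° = -12.18
Summing: -31.74 nmi east, -12.18 nmi north → (-31.74, -12.18).

(-31.74, -12.18)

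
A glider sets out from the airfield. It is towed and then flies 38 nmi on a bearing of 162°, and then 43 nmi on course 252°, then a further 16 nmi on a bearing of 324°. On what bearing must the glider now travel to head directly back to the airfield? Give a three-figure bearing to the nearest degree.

Leg 1 (162°, 38 nmi): east 38 sin 162° = 11.74, north 38 cos 162° = -36.14
Leg 2 (252°, 43 nmi): east 43 sin 252° = -40.90, north 43 cos 252° = -13.29
Leg 3 (324°, 16 nmi): east 16 sin 324° = -9.40, north 16 cos 324° = 12.94
Net displacement: -38.56 east, -36.48 north. Direction back to start is (38.56, 36.48): bearing = atan2(38.56, 36.48) mod 360° = 46.58° ≈ 047°.

047°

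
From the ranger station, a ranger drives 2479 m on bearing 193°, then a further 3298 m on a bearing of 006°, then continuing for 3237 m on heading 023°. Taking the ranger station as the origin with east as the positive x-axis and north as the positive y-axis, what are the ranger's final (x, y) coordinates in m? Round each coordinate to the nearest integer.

(1052, 3844)

Leg 1 (193°, 2479 m): east 2479 sin 193° = -557.65, north 2479 cos 193° = -2415.46
Leg 2 (006°, 3298 m): east 3298 sin 6° = 344.73, north 3298 cos 6° = 3279.93
Leg 3 (023°, 3237 m): east 3237 sin 23° = 1264.80, north 3237 cos 23° = 2979.67
Summing: 1051.88 m east, 3844.14 m north → (1052, 3844).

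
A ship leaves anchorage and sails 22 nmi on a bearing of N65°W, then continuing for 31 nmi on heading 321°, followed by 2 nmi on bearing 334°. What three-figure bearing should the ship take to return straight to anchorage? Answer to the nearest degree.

Leg 1 (N65°W, 22 nmi): east 22 sin 295° = -19.94, north 22 cos 295° = 9.30
Leg 2 (321°, 31 nmi): east 31 sin 321° = -19.51, north 31 cos 321° = 24.09
Leg 3 (334°, 2 nmi): east 2 sin 334° = -0.88, north 2 cos 334° = 1.80
Net displacement: -40.32 east, 35.19 north. Direction back to start is (40.32, -35.19): bearing = atan2(40.32, -35.19) mod 360° = 131.11° ≈ 131°.

131°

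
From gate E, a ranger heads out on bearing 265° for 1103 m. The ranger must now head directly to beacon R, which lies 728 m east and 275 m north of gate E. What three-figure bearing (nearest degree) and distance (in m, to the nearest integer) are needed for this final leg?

Leg 1 (265°, 1103 m): east 1103 sin 265° = -1098.80, north 1103 cos 265° = -96.13
Current position: (-1098.80, -96.13). Target: (728, 275). Remaining: Δeast = 1826.80, Δnorth = 371.13.
Bearing = atan2(1826.80, 371.13) mod 360° = 78.52°; distance = √((1826.80)² + (371.13)²) = 1864.121 m.

079°, 1864 m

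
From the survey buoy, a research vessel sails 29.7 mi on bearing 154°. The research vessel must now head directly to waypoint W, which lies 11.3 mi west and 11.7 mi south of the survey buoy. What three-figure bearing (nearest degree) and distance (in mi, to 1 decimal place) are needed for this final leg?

302°, 28.6 mi

Leg 1 (154°, 29.7 mi): east 29.7 sin 154° = 13.02, north 29.7 cos 154° = -26.69
Current position: (13.02, -26.69). Target: (-11.3, -11.7). Remaining: Δeast = -24.32, Δnorth = 14.99.
Bearing = atan2(-24.32, 14.99) mod 360° = 301.66°; distance = √((-24.32)² + (14.99)²) = 28.570 mi.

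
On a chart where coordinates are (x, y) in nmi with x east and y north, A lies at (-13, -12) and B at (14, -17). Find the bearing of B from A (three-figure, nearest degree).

100°

Δeast = 14 − -13 = 27.00; Δnorth = -17 − -12 = -5.00.
Bearing = atan2(Δeast, Δnorth) mod 360° = 100.49° ≈ 100°.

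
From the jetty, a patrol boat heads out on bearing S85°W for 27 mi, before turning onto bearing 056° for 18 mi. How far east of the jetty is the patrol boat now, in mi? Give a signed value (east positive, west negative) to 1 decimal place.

-12.0 mi

Leg 1 (S85°W, 27 mi): east 27 sin 265° = -26.90, north 27 cos 265° = -2.35
Leg 2 (056°, 18 mi): east 18 sin 56° = 14.92, north 18 cos 56° = 10.07
Net east component: -11.97 mi.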